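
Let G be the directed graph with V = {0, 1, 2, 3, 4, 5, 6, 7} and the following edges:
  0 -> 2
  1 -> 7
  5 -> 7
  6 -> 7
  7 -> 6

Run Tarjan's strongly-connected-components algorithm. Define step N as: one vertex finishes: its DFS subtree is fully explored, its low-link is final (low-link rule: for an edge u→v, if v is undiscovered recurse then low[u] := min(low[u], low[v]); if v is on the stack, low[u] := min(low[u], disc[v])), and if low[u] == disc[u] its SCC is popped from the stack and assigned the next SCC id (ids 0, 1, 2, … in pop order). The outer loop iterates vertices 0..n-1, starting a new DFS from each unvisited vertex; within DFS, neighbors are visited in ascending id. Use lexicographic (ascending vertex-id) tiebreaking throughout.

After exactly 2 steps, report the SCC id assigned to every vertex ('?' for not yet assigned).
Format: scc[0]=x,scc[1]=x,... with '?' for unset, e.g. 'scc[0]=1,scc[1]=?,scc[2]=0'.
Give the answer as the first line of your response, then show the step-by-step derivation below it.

scc[0]=1,scc[1]=?,scc[2]=0,scc[3]=?,scc[4]=?,scc[5]=?,scc[6]=?,scc[7]=?

step 1: low=(low[0]=0,low[1]=?,low[2]=1,low[3]=?,low[4]=?,low[5]=?,low[6]=?,low[7]=?); scc=(scc[0]=?,scc[1]=?,scc[2]=0,scc[3]=?,scc[4]=?,scc[5]=?,scc[6]=?,scc[7]=?)
step 2: low=(low[0]=0,low[1]=?,low[2]=1,low[3]=?,low[4]=?,low[5]=?,low[6]=?,low[7]=?); scc=(scc[0]=1,scc[1]=?,scc[2]=0,scc[3]=?,scc[4]=?,scc[5]=?,scc[6]=?,scc[7]=?)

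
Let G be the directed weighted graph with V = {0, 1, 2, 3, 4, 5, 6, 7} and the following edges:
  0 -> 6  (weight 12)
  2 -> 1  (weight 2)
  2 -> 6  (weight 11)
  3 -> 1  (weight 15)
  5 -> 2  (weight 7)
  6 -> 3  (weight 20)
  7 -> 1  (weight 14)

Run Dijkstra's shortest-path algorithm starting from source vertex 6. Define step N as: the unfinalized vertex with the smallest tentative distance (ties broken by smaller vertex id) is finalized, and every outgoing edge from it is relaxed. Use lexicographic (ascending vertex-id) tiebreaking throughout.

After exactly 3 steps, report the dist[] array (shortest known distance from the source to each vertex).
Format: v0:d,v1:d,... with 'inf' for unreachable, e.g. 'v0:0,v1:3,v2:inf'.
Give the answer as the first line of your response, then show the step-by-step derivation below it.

v0:inf,v1:35,v2:inf,v3:20,v4:inf,v5:inf,v6:0,v7:inf

step 1: dist = v0:inf,v1:inf,v2:inf,v3:20,v4:inf,v5:inf,v6:0,v7:inf
step 2: dist = v0:inf,v1:35,v2:inf,v3:20,v4:inf,v5:inf,v6:0,v7:inf
step 3: dist = v0:inf,v1:35,v2:inf,v3:20,v4:inf,v5:inf,v6:0,v7:inf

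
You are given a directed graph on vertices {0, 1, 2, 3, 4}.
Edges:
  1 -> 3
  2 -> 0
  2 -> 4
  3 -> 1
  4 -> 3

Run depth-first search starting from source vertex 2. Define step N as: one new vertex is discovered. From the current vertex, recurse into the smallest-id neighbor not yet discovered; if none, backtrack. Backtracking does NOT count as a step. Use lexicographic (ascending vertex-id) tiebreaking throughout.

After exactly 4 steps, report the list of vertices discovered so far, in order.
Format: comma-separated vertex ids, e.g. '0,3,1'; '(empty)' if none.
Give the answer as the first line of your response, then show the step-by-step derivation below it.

2,0,4,3

step 1: discover 2; path=2; order=2
step 2: discover 0; path=2>0; order=2,0
step 3: discover 4; path=2>4; order=2,0,4
step 4: discover 3; path=2>4>3; order=2,0,4,3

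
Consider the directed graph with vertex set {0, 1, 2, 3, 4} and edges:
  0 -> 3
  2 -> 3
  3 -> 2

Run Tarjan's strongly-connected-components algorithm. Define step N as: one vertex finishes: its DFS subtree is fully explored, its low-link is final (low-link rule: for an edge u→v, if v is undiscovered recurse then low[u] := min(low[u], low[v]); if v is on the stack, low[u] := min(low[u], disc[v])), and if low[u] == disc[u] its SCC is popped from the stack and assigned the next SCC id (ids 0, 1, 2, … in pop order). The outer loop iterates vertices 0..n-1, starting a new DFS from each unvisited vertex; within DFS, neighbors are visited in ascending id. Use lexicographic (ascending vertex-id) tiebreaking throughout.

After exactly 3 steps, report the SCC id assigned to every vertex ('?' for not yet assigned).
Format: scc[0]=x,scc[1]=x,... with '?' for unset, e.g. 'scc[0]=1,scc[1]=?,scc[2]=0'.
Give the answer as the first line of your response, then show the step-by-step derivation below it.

scc[0]=1,scc[1]=?,scc[2]=0,scc[3]=0,scc[4]=?

step 1: low=(low[0]=0,low[1]=?,low[2]=1,low[3]=1,low[4]=?); scc=(scc[0]=?,scc[1]=?,scc[2]=?,scc[3]=?,scc[4]=?)
step 2: low=(low[0]=0,low[1]=?,low[2]=1,low[3]=1,low[4]=?); scc=(scc[0]=?,scc[1]=?,scc[2]=0,scc[3]=0,scc[4]=?)
step 3: low=(low[0]=0,low[1]=?,low[2]=1,low[3]=1,low[4]=?); scc=(scc[0]=1,scc[1]=?,scc[2]=0,scc[3]=0,scc[4]=?)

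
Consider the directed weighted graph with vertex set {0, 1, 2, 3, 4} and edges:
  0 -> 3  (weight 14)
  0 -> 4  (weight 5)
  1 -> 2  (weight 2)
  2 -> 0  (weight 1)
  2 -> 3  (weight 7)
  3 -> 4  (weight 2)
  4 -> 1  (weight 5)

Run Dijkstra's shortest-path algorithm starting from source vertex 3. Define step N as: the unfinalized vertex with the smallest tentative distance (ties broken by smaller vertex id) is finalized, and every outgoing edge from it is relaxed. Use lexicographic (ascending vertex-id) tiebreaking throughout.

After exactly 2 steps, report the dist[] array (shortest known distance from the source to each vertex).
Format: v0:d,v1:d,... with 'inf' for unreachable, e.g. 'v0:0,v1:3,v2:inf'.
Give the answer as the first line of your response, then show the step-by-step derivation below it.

v0:inf,v1:7,v2:inf,v3:0,v4:2

step 1: dist = v0:inf,v1:inf,v2:inf,v3:0,v4:2
step 2: dist = v0:inf,v1:7,v2:inf,v3:0,v4:2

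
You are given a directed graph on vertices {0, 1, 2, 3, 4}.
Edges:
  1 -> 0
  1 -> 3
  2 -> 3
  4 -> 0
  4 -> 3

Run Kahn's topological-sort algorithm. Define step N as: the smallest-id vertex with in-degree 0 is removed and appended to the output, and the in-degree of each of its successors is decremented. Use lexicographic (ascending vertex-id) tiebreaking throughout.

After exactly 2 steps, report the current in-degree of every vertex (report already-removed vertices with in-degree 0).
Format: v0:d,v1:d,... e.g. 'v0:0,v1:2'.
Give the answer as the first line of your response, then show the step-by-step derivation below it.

v0:1,v1:0,v2:0,v3:1,v4:0

step 1: output 1; order=[1]; indeg=(1,0,0,2,0)
step 2: output 2; order=[1,2]; indeg=(1,0,0,1,0)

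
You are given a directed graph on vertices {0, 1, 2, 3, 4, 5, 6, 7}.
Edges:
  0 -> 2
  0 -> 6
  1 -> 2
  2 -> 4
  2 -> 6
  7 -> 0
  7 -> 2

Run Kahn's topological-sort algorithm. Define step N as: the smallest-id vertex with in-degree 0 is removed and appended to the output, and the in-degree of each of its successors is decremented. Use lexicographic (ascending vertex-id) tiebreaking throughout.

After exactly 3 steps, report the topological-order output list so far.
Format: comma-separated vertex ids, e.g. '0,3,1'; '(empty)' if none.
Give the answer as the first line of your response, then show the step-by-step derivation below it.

1,3,5

step 1: output 1; order=[1]; indeg=(1,0,2,0,1,0,2,0)
step 2: output 3; order=[1,3]; indeg=(1,0,2,0,1,0,2,0)
step 3: output 5; order=[1,3,5]; indeg=(1,0,2,0,1,0,2,0)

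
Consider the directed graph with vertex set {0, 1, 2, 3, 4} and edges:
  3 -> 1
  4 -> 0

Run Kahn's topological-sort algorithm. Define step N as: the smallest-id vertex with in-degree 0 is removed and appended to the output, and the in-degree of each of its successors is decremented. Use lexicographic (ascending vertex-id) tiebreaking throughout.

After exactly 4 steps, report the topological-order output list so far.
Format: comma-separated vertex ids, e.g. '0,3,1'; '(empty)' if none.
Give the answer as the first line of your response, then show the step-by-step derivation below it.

2,3,1,4

step 1: output 2; order=[2]; indeg=(1,1,0,0,0)
step 2: output 3; order=[2,3]; indeg=(1,0,0,0,0)
step 3: output 1; order=[2,3,1]; indeg=(1,0,0,0,0)
step 4: output 4; order=[2,3,1,4]; indeg=(0,0,0,0,0)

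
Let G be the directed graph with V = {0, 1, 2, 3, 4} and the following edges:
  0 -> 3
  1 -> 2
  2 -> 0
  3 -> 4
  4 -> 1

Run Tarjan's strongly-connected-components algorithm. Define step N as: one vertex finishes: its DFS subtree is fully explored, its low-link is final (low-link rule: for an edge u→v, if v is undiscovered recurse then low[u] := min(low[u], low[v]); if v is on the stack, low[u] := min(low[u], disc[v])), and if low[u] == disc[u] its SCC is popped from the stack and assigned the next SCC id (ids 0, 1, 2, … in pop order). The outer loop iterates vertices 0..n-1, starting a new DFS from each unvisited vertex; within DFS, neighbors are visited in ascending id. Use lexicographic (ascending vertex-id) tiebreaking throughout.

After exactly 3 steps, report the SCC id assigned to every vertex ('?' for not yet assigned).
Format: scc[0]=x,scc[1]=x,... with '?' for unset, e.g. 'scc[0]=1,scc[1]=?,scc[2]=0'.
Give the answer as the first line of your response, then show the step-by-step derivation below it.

scc[0]=?,scc[1]=?,scc[2]=?,scc[3]=?,scc[4]=?

step 1: low=(low[0]=0,low[1]=3,low[2]=0,low[3]=1,low[4]=2); scc=(scc[0]=?,scc[1]=?,scc[2]=?,scc[3]=?,scc[4]=?)
step 2: low=(low[0]=0,low[1]=0,low[2]=0,low[3]=1,low[4]=2); scc=(scc[0]=?,scc[1]=?,scc[2]=?,scc[3]=?,scc[4]=?)
step 3: low=(low[0]=0,low[1]=0,low[2]=0,low[3]=1,low[4]=0); scc=(scc[0]=?,scc[1]=?,scc[2]=?,scc[3]=?,scc[4]=?)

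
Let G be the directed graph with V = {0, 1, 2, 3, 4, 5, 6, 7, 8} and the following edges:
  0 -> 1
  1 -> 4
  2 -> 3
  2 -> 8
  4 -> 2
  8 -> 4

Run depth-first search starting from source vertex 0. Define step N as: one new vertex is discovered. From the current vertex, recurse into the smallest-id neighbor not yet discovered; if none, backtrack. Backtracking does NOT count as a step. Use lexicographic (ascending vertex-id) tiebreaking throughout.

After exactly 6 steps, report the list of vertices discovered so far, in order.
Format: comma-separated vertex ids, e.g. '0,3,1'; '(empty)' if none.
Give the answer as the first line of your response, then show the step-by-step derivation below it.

0,1,4,2,3,8

step 1: discover 0; path=0; order=0
step 2: discover 1; path=0>1; order=0,1
step 3: discover 4; path=0>1>4; order=0,1,4
step 4: discover 2; path=0>1>4>2; order=0,1,4,2
step 5: discover 3; path=0>1>4>2>3; order=0,1,4,2,3
step 6: discover 8; path=0>1>4>2>8; order=0,1,4,2,3,8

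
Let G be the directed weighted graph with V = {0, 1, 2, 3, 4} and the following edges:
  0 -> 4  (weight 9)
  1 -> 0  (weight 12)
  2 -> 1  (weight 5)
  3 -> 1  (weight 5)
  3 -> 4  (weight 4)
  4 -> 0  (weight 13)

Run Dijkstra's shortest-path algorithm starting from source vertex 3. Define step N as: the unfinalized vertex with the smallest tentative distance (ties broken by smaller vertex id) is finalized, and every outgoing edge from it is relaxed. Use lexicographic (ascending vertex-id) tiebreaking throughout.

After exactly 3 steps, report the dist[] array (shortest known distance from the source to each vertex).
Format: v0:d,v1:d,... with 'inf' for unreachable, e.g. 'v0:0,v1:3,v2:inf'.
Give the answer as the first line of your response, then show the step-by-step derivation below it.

v0:17,v1:5,v2:inf,v3:0,v4:4

step 1: dist = v0:inf,v1:5,v2:inf,v3:0,v4:4
step 2: dist = v0:17,v1:5,v2:inf,v3:0,v4:4
step 3: dist = v0:17,v1:5,v2:inf,v3:0,v4:4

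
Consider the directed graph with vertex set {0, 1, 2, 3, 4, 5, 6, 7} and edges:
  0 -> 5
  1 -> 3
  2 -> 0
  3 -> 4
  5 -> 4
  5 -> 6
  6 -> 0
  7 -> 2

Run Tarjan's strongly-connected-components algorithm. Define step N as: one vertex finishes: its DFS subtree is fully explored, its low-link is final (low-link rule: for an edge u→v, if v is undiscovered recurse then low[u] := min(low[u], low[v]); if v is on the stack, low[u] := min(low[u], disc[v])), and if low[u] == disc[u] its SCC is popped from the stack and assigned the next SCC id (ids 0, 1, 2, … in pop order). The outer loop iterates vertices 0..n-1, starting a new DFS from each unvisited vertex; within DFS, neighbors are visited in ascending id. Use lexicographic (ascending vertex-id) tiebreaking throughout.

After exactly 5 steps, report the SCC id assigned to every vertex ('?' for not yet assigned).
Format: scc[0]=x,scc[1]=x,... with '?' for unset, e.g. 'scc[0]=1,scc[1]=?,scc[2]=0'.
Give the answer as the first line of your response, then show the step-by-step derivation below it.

scc[0]=1,scc[1]=?,scc[2]=?,scc[3]=2,scc[4]=0,scc[5]=1,scc[6]=1,scc[7]=?

step 1: low=(low[0]=0,low[1]=?,low[2]=?,low[3]=?,low[4]=2,low[5]=1,low[6]=?,low[7]=?); scc=(scc[0]=?,scc[1]=?,scc[2]=?,scc[3]=?,scc[4]=0,scc[5]=?,scc[6]=?,scc[7]=?)
step 2: low=(low[0]=0,low[1]=?,low[2]=?,low[3]=?,low[4]=2,low[5]=1,low[6]=0,low[7]=?); scc=(scc[0]=?,scc[1]=?,scc[2]=?,scc[3]=?,scc[4]=0,scc[5]=?,scc[6]=?,scc[7]=?)
step 3: low=(low[0]=0,low[1]=?,low[2]=?,low[3]=?,low[4]=2,low[5]=0,low[6]=0,low[7]=?); scc=(scc[0]=?,scc[1]=?,scc[2]=?,scc[3]=?,scc[4]=0,scc[5]=?,scc[6]=?,scc[7]=?)
step 4: low=(low[0]=0,low[1]=?,low[2]=?,low[3]=?,low[4]=2,low[5]=0,low[6]=0,low[7]=?); scc=(scc[0]=1,scc[1]=?,scc[2]=?,scc[3]=?,scc[4]=0,scc[5]=1,scc[6]=1,scc[7]=?)
step 5: low=(low[0]=0,low[1]=4,low[2]=?,low[3]=5,low[4]=2,low[5]=0,low[6]=0,low[7]=?); scc=(scc[0]=1,scc[1]=?,scc[2]=?,scc[3]=2,scc[4]=0,scc[5]=1,scc[6]=1,scc[7]=?)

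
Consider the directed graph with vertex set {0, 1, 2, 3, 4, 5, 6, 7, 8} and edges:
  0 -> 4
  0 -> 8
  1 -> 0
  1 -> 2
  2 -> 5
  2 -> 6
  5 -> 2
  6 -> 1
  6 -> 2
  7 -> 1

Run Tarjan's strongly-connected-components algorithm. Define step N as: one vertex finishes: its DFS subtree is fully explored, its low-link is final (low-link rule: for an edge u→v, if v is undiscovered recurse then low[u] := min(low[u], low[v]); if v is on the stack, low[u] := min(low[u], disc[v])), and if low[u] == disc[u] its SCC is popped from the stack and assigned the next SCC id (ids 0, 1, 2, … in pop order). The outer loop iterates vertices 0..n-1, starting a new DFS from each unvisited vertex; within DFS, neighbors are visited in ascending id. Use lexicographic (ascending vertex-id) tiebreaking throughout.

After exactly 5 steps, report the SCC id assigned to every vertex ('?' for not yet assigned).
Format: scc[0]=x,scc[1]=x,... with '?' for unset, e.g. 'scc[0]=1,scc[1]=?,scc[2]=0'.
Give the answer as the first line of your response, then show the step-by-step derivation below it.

scc[0]=2,scc[1]=?,scc[2]=?,scc[3]=?,scc[4]=0,scc[5]=?,scc[6]=?,scc[7]=?,scc[8]=1

step 1: low=(low[0]=0,low[1]=?,low[2]=?,low[3]=?,low[4]=1,low[5]=?,low[6]=?,low[7]=?,low[8]=?); scc=(scc[0]=?,scc[1]=?,scc[2]=?,scc[3]=?,scc[4]=0,scc[5]=?,scc[6]=?,scc[7]=?,scc[8]=?)
step 2: low=(low[0]=0,low[1]=?,low[2]=?,low[3]=?,low[4]=1,low[5]=?,low[6]=?,low[7]=?,low[8]=2); scc=(scc[0]=?,scc[1]=?,scc[2]=?,scc[3]=?,scc[4]=0,scc[5]=?,scc[6]=?,scc[7]=?,scc[8]=1)
step 3: low=(low[0]=0,low[1]=?,low[2]=?,low[3]=?,low[4]=1,low[5]=?,low[6]=?,low[7]=?,low[8]=2); scc=(scc[0]=2,scc[1]=?,scc[2]=?,scc[3]=?,scc[4]=0,scc[5]=?,scc[6]=?,scc[7]=?,scc[8]=1)
step 4: low=(low[0]=0,low[1]=3,low[2]=4,low[3]=?,low[4]=1,low[5]=4,low[6]=?,low[7]=?,low[8]=2); scc=(scc[0]=2,scc[1]=?,scc[2]=?,scc[3]=?,scc[4]=0,scc[5]=?,scc[6]=?,scc[7]=?,scc[8]=1)
step 5: low=(low[0]=0,low[1]=3,low[2]=4,low[3]=?,low[4]=1,low[5]=4,low[6]=3,low[7]=?,low[8]=2); scc=(scc[0]=2,scc[1]=?,scc[2]=?,scc[3]=?,scc[4]=0,scc[5]=?,scc[6]=?,scc[7]=?,scc[8]=1)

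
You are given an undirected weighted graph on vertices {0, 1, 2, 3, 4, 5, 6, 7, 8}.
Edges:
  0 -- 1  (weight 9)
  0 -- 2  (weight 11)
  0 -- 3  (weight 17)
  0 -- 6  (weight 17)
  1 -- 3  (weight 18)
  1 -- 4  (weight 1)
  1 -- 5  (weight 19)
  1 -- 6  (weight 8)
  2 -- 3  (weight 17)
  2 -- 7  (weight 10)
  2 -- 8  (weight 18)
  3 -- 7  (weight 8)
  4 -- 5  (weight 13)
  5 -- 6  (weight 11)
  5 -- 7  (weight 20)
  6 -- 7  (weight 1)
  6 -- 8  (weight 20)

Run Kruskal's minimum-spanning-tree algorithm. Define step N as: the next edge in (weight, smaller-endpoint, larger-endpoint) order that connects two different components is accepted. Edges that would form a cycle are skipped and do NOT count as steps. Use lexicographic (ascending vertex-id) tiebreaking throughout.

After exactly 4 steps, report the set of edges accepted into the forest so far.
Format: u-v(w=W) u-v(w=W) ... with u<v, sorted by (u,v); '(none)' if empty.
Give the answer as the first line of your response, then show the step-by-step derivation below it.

1-4(w=1) 1-6(w=8) 3-7(w=8) 6-7(w=1)

step 1: add edge 1-4 (w=1); MST = {1-4(w=1)}
step 2: add edge 6-7 (w=1); MST = {1-4(w=1) 6-7(w=1)}
step 3: add edge 1-6 (w=8); MST = {1-4(w=1) 1-6(w=8) 6-7(w=1)}
step 4: add edge 3-7 (w=8); MST = {1-4(w=1) 1-6(w=8) 3-7(w=8) 6-7(w=1)}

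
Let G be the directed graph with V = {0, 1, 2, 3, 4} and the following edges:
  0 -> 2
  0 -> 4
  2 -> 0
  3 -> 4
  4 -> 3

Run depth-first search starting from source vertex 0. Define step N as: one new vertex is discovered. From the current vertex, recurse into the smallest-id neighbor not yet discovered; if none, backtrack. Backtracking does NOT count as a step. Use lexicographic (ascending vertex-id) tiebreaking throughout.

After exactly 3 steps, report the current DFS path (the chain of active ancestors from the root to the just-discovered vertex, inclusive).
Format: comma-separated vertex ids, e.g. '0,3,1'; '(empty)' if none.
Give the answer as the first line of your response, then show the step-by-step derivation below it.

0,4

step 1: discover 0; path=0; order=0
step 2: discover 2; path=0>2; order=0,2
step 3: discover 4; path=0>4; order=0,2,4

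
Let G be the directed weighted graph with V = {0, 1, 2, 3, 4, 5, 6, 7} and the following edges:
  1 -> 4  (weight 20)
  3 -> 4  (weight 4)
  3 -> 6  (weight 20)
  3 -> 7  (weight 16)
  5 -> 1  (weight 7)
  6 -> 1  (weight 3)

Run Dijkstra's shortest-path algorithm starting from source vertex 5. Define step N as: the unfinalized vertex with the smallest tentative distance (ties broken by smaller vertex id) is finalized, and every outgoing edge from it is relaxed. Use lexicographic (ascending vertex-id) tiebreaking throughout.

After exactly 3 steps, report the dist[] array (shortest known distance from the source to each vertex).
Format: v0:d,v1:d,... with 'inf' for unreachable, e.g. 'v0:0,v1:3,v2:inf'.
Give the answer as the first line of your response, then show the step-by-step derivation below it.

v0:inf,v1:7,v2:inf,v3:inf,v4:27,v5:0,v6:inf,v7:inf

step 1: dist = v0:inf,v1:7,v2:inf,v3:inf,v4:inf,v5:0,v6:inf,v7:inf
step 2: dist = v0:inf,v1:7,v2:inf,v3:inf,v4:27,v5:0,v6:inf,v7:inf
step 3: dist = v0:inf,v1:7,v2:inf,v3:inf,v4:27,v5:0,v6:inf,v7:inf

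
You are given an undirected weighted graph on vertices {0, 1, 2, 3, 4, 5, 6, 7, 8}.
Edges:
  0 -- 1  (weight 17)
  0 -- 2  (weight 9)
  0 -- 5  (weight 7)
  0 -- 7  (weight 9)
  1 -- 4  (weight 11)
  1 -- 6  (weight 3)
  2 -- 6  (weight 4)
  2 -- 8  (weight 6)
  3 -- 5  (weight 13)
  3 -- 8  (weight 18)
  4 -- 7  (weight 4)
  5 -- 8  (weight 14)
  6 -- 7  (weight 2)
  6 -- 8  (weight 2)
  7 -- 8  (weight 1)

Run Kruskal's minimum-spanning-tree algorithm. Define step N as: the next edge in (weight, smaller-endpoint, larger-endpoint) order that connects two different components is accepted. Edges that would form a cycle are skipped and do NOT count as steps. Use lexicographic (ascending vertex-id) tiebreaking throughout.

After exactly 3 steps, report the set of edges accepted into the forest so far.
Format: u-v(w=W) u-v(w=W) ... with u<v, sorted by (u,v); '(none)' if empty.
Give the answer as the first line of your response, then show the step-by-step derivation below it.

1-6(w=3) 6-7(w=2) 7-8(w=1)

step 1: add edge 7-8 (w=1); MST = {7-8(w=1)}
step 2: add edge 6-7 (w=2); MST = {6-7(w=2) 7-8(w=1)}
step 3: add edge 1-6 (w=3); MST = {1-6(w=3) 6-7(w=2) 7-8(w=1)}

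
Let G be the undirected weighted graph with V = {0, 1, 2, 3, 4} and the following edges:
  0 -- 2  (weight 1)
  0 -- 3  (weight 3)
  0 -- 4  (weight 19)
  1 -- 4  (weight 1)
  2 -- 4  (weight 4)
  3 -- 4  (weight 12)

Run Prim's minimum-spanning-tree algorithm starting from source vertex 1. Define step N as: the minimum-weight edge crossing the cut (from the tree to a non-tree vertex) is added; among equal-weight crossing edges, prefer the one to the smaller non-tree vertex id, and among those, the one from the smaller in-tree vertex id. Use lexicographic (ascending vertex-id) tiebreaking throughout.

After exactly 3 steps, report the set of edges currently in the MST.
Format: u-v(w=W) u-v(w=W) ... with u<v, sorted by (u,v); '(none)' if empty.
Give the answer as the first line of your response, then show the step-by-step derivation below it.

0-2(w=1) 1-4(w=1) 2-4(w=4)

step 1: add edge 1-4 (w=1); MST = {1-4(w=1)}
step 2: add edge 2-4 (w=4); MST = {1-4(w=1) 2-4(w=4)}
step 3: add edge 0-2 (w=1); MST = {0-2(w=1) 1-4(w=1) 2-4(w=4)}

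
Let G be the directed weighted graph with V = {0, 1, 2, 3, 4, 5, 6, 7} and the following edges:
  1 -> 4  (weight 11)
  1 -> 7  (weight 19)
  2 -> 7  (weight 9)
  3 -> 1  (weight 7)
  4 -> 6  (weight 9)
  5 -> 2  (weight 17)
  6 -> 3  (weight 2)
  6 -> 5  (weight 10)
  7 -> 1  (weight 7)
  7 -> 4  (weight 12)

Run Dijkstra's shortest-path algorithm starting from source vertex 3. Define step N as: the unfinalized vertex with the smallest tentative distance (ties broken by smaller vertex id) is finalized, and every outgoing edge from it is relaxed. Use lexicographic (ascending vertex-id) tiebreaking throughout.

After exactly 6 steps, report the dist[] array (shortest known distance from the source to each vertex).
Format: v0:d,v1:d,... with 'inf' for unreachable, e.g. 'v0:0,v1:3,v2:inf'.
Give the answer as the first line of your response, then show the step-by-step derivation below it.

v0:inf,v1:7,v2:54,v3:0,v4:18,v5:37,v6:27,v7:26

step 1: dist = v0:inf,v1:7,v2:inf,v3:0,v4:inf,v5:inf,v6:inf,v7:inf
step 2: dist = v0:inf,v1:7,v2:inf,v3:0,v4:18,v5:inf,v6:inf,v7:26
step 3: dist = v0:inf,v1:7,v2:inf,v3:0,v4:18,v5:inf,v6:27,v7:26
step 4: dist = v0:inf,v1:7,v2:inf,v3:0,v4:18,v5:inf,v6:27,v7:26
step 5: dist = v0:inf,v1:7,v2:inf,v3:0,v4:18,v5:37,v6:27,v7:26
step 6: dist = v0:inf,v1:7,v2:54,v3:0,v4:18,v5:37,v6:27,v7:26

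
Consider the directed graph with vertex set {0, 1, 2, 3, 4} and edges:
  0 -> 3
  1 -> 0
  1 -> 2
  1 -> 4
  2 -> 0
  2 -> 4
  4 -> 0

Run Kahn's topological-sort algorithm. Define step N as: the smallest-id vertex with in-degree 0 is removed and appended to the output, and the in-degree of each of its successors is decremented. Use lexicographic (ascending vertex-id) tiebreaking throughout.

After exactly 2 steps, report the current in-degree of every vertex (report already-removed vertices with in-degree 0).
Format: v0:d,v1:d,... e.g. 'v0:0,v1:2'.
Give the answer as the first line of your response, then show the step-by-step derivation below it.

v0:1,v1:0,v2:0,v3:1,v4:0

step 1: output 1; order=[1]; indeg=(2,0,0,1,1)
step 2: output 2; order=[1,2]; indeg=(1,0,0,1,0)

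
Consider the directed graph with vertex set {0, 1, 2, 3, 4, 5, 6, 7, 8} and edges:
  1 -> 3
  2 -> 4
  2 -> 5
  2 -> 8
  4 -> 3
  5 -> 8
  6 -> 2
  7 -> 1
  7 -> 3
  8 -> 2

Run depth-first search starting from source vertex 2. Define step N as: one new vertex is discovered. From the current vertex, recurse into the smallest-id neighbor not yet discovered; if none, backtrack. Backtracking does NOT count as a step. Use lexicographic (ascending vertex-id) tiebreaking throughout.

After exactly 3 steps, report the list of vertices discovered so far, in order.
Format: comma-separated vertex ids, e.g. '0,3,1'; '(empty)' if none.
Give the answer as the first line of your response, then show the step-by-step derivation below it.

2,4,3

step 1: discover 2; path=2; order=2
step 2: discover 4; path=2>4; order=2,4
step 3: discover 3; path=2>4>3; order=2,4,3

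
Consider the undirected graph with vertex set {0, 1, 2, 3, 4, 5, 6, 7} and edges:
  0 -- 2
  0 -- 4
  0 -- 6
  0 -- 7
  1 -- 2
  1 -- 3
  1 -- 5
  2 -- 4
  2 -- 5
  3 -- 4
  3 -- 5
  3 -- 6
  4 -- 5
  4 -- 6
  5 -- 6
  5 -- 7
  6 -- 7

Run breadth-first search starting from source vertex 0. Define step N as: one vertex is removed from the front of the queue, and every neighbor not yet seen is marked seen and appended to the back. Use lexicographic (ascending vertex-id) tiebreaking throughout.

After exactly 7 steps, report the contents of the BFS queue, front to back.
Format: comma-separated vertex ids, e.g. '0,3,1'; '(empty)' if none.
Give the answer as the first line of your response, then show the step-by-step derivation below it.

3

step 1: dequeue 0; queue=[2,4,6,7]; order=0
step 2: dequeue 2; queue=[4,6,7,1,5]; order=0,2
step 3: dequeue 4; queue=[6,7,1,5,3]; order=0,2,4
step 4: dequeue 6; queue=[7,1,5,3]; order=0,2,4,6
step 5: dequeue 7; queue=[1,5,3]; order=0,2,4,6,7
step 6: dequeue 1; queue=[5,3]; order=0,2,4,6,7,1
step 7: dequeue 5; queue=[3]; order=0,2,4,6,7,1,5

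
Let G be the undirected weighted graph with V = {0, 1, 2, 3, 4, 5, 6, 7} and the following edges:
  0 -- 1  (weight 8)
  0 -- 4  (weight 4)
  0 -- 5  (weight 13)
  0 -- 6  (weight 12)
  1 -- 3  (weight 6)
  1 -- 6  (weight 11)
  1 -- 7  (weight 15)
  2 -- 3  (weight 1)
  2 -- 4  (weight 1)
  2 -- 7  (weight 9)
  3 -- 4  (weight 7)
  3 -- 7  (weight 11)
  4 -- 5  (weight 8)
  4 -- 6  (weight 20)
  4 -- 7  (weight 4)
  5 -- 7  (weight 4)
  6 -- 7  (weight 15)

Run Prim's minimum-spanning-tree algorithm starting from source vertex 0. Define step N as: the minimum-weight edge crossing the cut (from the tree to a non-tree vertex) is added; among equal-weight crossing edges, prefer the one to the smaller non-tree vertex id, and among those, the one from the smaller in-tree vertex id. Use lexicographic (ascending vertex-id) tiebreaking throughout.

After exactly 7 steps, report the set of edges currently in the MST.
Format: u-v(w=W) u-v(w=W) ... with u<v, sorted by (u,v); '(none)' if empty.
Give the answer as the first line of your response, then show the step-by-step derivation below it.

0-4(w=4) 1-3(w=6) 1-6(w=11) 2-3(w=1) 2-4(w=1) 4-7(w=4) 5-7(w=4)

step 1: add edge 0-4 (w=4); MST = {0-4(w=4)}
step 2: add edge 2-4 (w=1); MST = {0-4(w=4) 2-4(w=1)}
step 3: add edge 2-3 (w=1); MST = {0-4(w=4) 2-3(w=1) 2-4(w=1)}
step 4: add edge 4-7 (w=4); MST = {0-4(w=4) 2-3(w=1) 2-4(w=1) 4-7(w=4)}
step 5: add edge 5-7 (w=4); MST = {0-4(w=4) 2-3(w=1) 2-4(w=1) 4-7(w=4) 5-7(w=4)}
step 6: add edge 1-3 (w=6); MST = {0-4(w=4) 1-3(w=6) 2-3(w=1) 2-4(w=1) 4-7(w=4) 5-7(w=4)}
step 7: add edge 1-6 (w=11); MST = {0-4(w=4) 1-3(w=6) 1-6(w=11) 2-3(w=1) 2-4(w=1) 4-7(w=4) 5-7(w=4)}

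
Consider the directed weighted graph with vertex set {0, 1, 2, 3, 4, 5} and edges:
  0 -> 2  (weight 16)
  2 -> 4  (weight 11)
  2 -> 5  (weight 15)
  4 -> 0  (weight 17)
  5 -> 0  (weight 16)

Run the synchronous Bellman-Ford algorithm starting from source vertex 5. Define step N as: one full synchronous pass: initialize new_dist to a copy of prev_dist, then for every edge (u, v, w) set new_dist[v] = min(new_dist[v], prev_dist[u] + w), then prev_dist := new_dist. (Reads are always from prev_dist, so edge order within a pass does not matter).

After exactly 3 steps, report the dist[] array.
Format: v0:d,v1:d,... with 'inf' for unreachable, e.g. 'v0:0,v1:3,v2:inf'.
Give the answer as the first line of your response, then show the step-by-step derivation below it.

v0:16,v1:inf,v2:32,v3:inf,v4:43,v5:0

step 1: dist = v0:16,v1:inf,v2:inf,v3:inf,v4:inf,v5:0
step 2: dist = v0:16,v1:inf,v2:32,v3:inf,v4:inf,v5:0
step 3: dist = v0:16,v1:inf,v2:32,v3:inf,v4:43,v5:0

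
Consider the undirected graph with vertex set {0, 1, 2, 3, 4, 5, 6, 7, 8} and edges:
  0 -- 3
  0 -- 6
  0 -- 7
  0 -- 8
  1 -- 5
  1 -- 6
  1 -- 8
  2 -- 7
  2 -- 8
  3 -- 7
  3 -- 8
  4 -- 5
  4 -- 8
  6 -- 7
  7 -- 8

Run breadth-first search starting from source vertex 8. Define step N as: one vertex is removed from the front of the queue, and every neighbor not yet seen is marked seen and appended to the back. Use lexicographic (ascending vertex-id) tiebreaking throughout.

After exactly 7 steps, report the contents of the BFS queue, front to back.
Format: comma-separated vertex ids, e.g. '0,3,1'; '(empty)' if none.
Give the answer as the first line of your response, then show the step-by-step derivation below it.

6,5

step 1: dequeue 8; queue=[0,1,2,3,4,7]; order=8
step 2: dequeue 0; queue=[1,2,3,4,7,6]; order=8,0
step 3: dequeue 1; queue=[2,3,4,7,6,5]; order=8,0,1
step 4: dequeue 2; queue=[3,4,7,6,5]; order=8,0,1,2
step 5: dequeue 3; queue=[4,7,6,5]; order=8,0,1,2,3
step 6: dequeue 4; queue=[7,6,5]; order=8,0,1,2,3,4
step 7: dequeue 7; queue=[6,5]; order=8,0,1,2,3,4,7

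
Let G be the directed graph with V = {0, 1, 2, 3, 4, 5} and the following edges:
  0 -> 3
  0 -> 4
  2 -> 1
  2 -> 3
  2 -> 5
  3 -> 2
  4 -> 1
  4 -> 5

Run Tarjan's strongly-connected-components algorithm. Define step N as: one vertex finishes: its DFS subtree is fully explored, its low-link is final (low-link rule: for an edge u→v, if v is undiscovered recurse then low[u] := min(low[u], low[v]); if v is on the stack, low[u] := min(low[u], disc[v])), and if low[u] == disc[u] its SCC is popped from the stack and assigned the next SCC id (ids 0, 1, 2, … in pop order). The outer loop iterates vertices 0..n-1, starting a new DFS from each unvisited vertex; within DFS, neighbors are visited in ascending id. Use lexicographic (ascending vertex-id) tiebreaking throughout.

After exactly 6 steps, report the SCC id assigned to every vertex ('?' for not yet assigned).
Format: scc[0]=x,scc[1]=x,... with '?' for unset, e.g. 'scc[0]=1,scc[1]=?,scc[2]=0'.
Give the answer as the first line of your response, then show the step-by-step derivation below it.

scc[0]=4,scc[1]=0,scc[2]=2,scc[3]=2,scc[4]=3,scc[5]=1

step 1: low=(low[0]=0,low[1]=3,low[2]=2,low[3]=1,low[4]=?,low[5]=?); scc=(scc[0]=?,scc[1]=0,scc[2]=?,scc[3]=?,scc[4]=?,scc[5]=?)
step 2: low=(low[0]=0,low[1]=3,low[2]=1,low[3]=1,low[4]=?,low[5]=4); scc=(scc[0]=?,scc[1]=0,scc[2]=?,scc[3]=?,scc[4]=?,scc[5]=1)
step 3: low=(low[0]=0,low[1]=3,low[2]=1,low[3]=1,low[4]=?,low[5]=4); scc=(scc[0]=?,scc[1]=0,scc[2]=?,scc[3]=?,scc[4]=?,scc[5]=1)
step 4: low=(low[0]=0,low[1]=3,low[2]=1,low[3]=1,low[4]=?,low[5]=4); scc=(scc[0]=?,scc[1]=0,scc[2]=2,scc[3]=2,scc[4]=?,scc[5]=1)
step 5: low=(low[0]=0,low[1]=3,low[2]=1,low[3]=1,low[4]=5,low[5]=4); scc=(scc[0]=?,scc[1]=0,scc[2]=2,scc[3]=2,scc[4]=3,scc[5]=1)
step 6: low=(low[0]=0,low[1]=3,low[2]=1,low[3]=1,low[4]=5,low[5]=4); scc=(scc[0]=4,scc[1]=0,scc[2]=2,scc[3]=2,scc[4]=3,scc[5]=1)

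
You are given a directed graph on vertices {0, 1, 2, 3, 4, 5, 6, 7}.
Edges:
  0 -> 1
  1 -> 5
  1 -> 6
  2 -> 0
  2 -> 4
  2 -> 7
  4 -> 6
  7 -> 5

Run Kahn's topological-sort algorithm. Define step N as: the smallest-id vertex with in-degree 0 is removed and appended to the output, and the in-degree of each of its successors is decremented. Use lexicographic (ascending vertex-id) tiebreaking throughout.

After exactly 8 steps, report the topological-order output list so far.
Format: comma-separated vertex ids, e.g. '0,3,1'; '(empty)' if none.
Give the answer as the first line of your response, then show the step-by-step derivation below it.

2,0,1,3,4,6,7,5

step 1: output 2; order=[2]; indeg=(0,1,0,0,0,2,2,0)
step 2: output 0; order=[2,0]; indeg=(0,0,0,0,0,2,2,0)
step 3: output 1; order=[2,0,1]; indeg=(0,0,0,0,0,1,1,0)
step 4: output 3; order=[2,0,1,3]; indeg=(0,0,0,0,0,1,1,0)
step 5: output 4; order=[2,0,1,3,4]; indeg=(0,0,0,0,0,1,0,0)
step 6: output 6; order=[2,0,1,3,4,6]; indeg=(0,0,0,0,0,1,0,0)
step 7: output 7; order=[2,0,1,3,4,6,7]; indeg=(0,0,0,0,0,0,0,0)
step 8: output 5; order=[2,0,1,3,4,6,7,5]; indeg=(0,0,0,0,0,0,0,0)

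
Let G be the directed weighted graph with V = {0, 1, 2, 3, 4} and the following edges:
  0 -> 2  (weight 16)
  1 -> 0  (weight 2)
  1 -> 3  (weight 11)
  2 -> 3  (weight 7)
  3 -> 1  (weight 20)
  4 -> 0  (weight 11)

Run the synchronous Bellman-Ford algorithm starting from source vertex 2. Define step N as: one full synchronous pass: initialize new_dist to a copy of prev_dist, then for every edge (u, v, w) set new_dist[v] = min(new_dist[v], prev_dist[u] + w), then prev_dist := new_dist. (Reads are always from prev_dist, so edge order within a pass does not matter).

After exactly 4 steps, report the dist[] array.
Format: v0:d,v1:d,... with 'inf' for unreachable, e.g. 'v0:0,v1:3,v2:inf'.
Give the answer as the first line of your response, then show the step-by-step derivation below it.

v0:29,v1:27,v2:0,v3:7,v4:inf

step 1: dist = v0:inf,v1:inf,v2:0,v3:7,v4:inf
step 2: dist = v0:inf,v1:27,v2:0,v3:7,v4:inf
step 3: dist = v0:29,v1:27,v2:0,v3:7,v4:inf
step 4: dist = v0:29,v1:27,v2:0,v3:7,v4:inf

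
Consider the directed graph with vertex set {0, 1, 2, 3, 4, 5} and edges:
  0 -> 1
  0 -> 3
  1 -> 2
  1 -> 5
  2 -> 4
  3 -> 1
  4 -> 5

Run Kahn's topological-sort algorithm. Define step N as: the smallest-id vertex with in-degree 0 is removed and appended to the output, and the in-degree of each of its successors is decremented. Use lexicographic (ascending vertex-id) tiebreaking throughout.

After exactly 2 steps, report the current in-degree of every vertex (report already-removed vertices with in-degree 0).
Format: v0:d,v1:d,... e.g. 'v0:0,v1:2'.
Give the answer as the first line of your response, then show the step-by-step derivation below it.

v0:0,v1:0,v2:1,v3:0,v4:1,v5:2

step 1: output 0; order=[0]; indeg=(0,1,1,0,1,2)
step 2: output 3; order=[0,3]; indeg=(0,0,1,0,1,2)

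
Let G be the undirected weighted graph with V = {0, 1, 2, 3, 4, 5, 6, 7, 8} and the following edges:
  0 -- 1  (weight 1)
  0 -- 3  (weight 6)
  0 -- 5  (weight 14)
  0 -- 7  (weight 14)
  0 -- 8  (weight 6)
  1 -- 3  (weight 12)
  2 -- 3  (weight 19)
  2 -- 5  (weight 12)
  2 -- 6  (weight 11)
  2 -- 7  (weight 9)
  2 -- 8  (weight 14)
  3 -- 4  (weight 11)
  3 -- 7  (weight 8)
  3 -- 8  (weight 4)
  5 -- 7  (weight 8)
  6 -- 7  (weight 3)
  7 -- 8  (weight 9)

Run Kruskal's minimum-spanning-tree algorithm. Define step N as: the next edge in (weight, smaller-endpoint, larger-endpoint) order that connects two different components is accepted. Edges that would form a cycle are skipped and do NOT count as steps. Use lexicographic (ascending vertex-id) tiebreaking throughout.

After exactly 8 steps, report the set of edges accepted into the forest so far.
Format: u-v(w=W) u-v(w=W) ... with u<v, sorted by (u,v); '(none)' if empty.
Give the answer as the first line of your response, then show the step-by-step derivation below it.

0-1(w=1) 0-3(w=6) 2-7(w=9) 3-4(w=11) 3-7(w=8) 3-8(w=4) 5-7(w=8) 6-7(w=3)

step 1: add edge 0-1 (w=1); MST = {0-1(w=1)}
step 2: add edge 6-7 (w=3); MST = {0-1(w=1) 6-7(w=3)}
step 3: add edge 3-8 (w=4); MST = {0-1(w=1) 3-8(w=4) 6-7(w=3)}
step 4: add edge 0-3 (w=6); MST = {0-1(w=1) 0-3(w=6) 3-8(w=4) 6-7(w=3)}
step 5: add edge 3-7 (w=8); MST = {0-1(w=1) 0-3(w=6) 3-7(w=8) 3-8(w=4) 6-7(w=3)}
step 6: add edge 5-7 (w=8); MST = {0-1(w=1) 0-3(w=6) 3-7(w=8) 3-8(w=4) 5-7(w=8) 6-7(w=3)}
step 7: add edge 2-7 (w=9); MST = {0-1(w=1) 0-3(w=6) 2-7(w=9) 3-7(w=8) 3-8(w=4) 5-7(w=8) 6-7(w=3)}
step 8: add edge 3-4 (w=11); MST = {0-1(w=1) 0-3(w=6) 2-7(w=9) 3-4(w=11) 3-7(w=8) 3-8(w=4) 5-7(w=8) 6-7(w=3)}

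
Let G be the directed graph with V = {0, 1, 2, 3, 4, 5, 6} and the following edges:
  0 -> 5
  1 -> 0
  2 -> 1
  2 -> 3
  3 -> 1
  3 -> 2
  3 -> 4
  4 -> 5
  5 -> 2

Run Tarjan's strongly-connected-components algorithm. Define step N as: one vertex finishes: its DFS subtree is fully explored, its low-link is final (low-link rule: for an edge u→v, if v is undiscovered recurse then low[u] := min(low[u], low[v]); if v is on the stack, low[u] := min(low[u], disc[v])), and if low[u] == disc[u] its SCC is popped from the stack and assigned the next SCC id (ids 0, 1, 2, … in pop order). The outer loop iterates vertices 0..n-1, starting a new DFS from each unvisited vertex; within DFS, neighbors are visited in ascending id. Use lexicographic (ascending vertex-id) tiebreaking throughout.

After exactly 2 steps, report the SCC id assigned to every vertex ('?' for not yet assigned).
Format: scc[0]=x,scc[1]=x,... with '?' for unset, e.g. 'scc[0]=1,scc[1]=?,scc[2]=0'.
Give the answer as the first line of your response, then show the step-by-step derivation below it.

scc[0]=?,scc[1]=?,scc[2]=?,scc[3]=?,scc[4]=?,scc[5]=?,scc[6]=?

step 1: low=(low[0]=0,low[1]=0,low[2]=2,low[3]=?,low[4]=?,low[5]=1,low[6]=?); scc=(scc[0]=?,scc[1]=?,scc[2]=?,scc[3]=?,scc[4]=?,scc[5]=?,scc[6]=?)
step 2: low=(low[0]=0,low[1]=0,low[2]=0,low[3]=2,low[4]=1,low[5]=1,low[6]=?); scc=(scc[0]=?,scc[1]=?,scc[2]=?,scc[3]=?,scc[4]=?,scc[5]=?,scc[6]=?)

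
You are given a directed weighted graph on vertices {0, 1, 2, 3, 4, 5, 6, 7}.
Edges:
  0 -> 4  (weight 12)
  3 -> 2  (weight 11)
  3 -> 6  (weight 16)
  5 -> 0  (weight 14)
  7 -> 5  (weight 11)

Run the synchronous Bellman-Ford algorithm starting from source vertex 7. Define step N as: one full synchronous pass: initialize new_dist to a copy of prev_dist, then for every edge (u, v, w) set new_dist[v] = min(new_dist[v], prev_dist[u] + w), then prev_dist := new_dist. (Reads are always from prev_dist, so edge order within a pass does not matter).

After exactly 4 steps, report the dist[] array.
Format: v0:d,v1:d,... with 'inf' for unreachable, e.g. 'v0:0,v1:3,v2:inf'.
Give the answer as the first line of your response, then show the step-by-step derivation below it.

v0:25,v1:inf,v2:inf,v3:inf,v4:37,v5:11,v6:inf,v7:0

step 1: dist = v0:inf,v1:inf,v2:inf,v3:inf,v4:inf,v5:11,v6:inf,v7:0
step 2: dist = v0:25,v1:inf,v2:inf,v3:inf,v4:inf,v5:11,v6:inf,v7:0
step 3: dist = v0:25,v1:inf,v2:inf,v3:inf,v4:37,v5:11,v6:inf,v7:0
step 4: dist = v0:25,v1:inf,v2:inf,v3:inf,v4:37,v5:11,v6:inf,v7:0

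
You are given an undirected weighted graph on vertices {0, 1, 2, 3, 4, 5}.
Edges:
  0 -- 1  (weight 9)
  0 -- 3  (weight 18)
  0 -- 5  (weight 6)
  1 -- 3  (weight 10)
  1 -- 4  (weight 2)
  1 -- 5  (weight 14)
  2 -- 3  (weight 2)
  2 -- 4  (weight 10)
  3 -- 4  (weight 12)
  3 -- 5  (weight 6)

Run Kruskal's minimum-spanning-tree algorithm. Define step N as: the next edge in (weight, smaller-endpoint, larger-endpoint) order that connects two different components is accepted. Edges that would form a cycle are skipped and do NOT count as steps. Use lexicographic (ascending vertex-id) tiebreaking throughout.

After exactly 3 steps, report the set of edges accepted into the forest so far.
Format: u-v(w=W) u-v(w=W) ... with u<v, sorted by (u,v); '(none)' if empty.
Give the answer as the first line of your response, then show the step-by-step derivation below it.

0-5(w=6) 1-4(w=2) 2-3(w=2)

step 1: add edge 1-4 (w=2); MST = {1-4(w=2)}
step 2: add edge 2-3 (w=2); MST = {1-4(w=2) 2-3(w=2)}
step 3: add edge 0-5 (w=6); MST = {0-5(w=6) 1-4(w=2) 2-3(w=2)}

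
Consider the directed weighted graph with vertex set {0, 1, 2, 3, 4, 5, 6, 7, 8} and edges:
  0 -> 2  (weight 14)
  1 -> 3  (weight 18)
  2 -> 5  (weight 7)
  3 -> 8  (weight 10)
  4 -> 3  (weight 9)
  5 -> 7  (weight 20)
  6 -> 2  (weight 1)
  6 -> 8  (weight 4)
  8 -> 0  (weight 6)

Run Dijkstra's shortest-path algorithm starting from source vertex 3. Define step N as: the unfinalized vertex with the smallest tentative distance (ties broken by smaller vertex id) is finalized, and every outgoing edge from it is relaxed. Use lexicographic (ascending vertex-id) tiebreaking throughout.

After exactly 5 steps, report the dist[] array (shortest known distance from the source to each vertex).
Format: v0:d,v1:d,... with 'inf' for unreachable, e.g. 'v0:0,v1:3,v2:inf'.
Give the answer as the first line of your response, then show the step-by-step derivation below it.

v0:16,v1:inf,v2:30,v3:0,v4:inf,v5:37,v6:inf,v7:57,v8:10

step 1: dist = v0:inf,v1:inf,v2:inf,v3:0,v4:inf,v5:inf,v6:inf,v7:inf,v8:10
step 2: dist = v0:16,v1:inf,v2:inf,v3:0,v4:inf,v5:inf,v6:inf,v7:inf,v8:10
step 3: dist = v0:16,v1:inf,v2:30,v3:0,v4:inf,v5:inf,v6:inf,v7:inf,v8:10
step 4: dist = v0:16,v1:inf,v2:30,v3:0,v4:inf,v5:37,v6:inf,v7:inf,v8:10
step 5: dist = v0:16,v1:inf,v2:30,v3:0,v4:inf,v5:37,v6:inf,v7:57,v8:10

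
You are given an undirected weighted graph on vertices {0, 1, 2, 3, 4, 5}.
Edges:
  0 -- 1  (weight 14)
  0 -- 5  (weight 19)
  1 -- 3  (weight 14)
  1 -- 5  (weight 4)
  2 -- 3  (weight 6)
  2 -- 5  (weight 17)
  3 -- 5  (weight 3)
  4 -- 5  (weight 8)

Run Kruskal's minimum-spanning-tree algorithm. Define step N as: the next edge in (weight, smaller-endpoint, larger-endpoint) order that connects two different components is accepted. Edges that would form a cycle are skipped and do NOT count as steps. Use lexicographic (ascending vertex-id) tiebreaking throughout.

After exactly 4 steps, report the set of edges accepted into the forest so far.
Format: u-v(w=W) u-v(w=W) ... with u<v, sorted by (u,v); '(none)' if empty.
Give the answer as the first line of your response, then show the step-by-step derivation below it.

1-5(w=4) 2-3(w=6) 3-5(w=3) 4-5(w=8)

step 1: add edge 3-5 (w=3); MST = {3-5(w=3)}
step 2: add edge 1-5 (w=4); MST = {1-5(w=4) 3-5(w=3)}
step 3: add edge 2-3 (w=6); MST = {1-5(w=4) 2-3(w=6) 3-5(w=3)}
step 4: add edge 4-5 (w=8); MST = {1-5(w=4) 2-3(w=6) 3-5(w=3) 4-5(w=8)}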